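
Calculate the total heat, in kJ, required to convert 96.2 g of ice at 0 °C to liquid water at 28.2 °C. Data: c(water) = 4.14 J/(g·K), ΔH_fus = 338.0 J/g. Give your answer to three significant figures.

q1 (melt at 0 °C): 96.2 × 338.0 = 32516 J
q2 (heat water 0.0→28.2 °C): 96.2 × 4.14 × 28.2 = 11231 J
Total: 32516 + 11231 = 43747 J = 43.7 kJ

q = 43.7 kJ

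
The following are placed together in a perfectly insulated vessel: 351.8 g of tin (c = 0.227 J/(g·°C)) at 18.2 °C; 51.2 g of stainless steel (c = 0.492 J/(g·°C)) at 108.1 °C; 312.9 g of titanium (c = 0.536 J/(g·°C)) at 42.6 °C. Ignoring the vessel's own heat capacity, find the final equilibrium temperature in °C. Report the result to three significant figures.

T_f = 41.5 °C

Σ mᵢcᵢ(T − Tᵢ) = 0  ⇒  T = Σ mᵢcᵢTᵢ / Σ mᵢcᵢ
Σ mᵢcᵢ = 351.8×0.227 + 51.2×0.492 + 312.9×0.536 = 272.7634
Σ mᵢcᵢTᵢ = 79.8586×18.2 + 25.1904×108.1 + 167.7144×42.6 = 11321
T = 11321 / 272.7634 = 41.50 °C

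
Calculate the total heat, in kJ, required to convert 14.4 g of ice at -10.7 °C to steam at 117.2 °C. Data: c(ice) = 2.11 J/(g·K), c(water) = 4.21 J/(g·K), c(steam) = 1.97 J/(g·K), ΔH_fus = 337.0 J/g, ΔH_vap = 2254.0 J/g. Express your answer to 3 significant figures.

q1 (heat ice -10.7→0.0 °C): 14.4 × 2.11 × 10.7 = 325 J
q2 (melt at 0 °C): 14.4 × 337.0 = 4853 J
q3 (heat water 0.0→100.0 °C): 14.4 × 4.21 × 100.0 = 6062 J
q4 (vaporize at 100 °C): 14.4 × 2254.0 = 32458 J
q5 (heat steam 100.0→117.2 °C): 14.4 × 1.97 × 17.2 = 488 J
Total: 325 + 4853 + 6062 + 32458 + 488 = 44186 J = 44.2 kJ

q = 44.2 kJ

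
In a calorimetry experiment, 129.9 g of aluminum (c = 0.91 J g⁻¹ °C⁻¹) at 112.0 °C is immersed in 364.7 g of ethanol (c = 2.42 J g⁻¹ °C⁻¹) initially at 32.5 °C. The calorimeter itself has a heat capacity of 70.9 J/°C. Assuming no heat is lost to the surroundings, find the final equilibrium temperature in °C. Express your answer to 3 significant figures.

Heat lost by aluminum = heat gained by ethanol + calorimeter.
(129.9)(0.91)(112.0 − T) = [(364.7)(2.42) + 70.9](T − 32.5)
118.209 (112.0 − T) = 953.474 (T − 32.5)
13239 − 118.209 T = 953.474 T − 30988
44227 = 1071.683 T
T = 41.27 °C

T_f = 41.3 °C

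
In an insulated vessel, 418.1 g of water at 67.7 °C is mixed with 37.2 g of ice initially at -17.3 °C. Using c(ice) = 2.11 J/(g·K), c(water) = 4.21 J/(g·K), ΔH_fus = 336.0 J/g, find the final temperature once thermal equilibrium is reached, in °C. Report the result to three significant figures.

Heat to bring ice to 0 °C and melt it: q₁ = 37.2×2.11×17.3 + 37.2×336.0 = 13857 J
Heat the water can supply cooling to 0 °C: 418.1×4.21×67.7 = 119166 J > q₁, so all ice melts.
Energy balance: 418.1×4.21×(67.7 − T) = 13857 + 37.2×4.21×(T − 0)
1760.201(67.7 − T) = 13857 + 156.612 T
119166 − 13857 = 1916.813 T
T = 105309 / 1916.813 = 54.94 °C

T_f = 54.9 °C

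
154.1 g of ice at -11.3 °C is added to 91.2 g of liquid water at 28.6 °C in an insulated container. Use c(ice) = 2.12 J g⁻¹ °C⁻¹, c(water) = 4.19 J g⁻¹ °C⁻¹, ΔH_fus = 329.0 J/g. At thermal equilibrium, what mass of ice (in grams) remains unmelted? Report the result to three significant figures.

Heat to warm all ice to 0 °C: 154.1×2.12×11.3 = 3691.6 J
Heat released by water cooling to 0 °C: 91.2×4.19×28.6 = 10929 J
10929 J < 3691.6 + 154.1×329.0 = 54390.5 J, so not all ice melts; final T = 0 °C.
Heat left for melting: 10929 − 3691.6 = 7237.4 J
Mass melted = 7237.4 / 329.0 = 22.00 g
Ice remaining = 154.1 − 22.00 = 132.10 g

m_ice remaining = 132 g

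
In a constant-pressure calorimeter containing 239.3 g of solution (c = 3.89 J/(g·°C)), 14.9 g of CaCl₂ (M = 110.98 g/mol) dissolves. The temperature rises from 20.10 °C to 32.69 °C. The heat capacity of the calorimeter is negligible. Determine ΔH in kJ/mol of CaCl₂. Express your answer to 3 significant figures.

|ΔT| = |32.69 − 20.10| = 12.59 °C
|q_surr| = (239.3 × 3.89) × 12.59 = 930.877 × 12.59 = 11720 J
n(CaCl₂) = 14.9 / 110.98 = 0.1343 mol
Temperature rose, so q_rxn = −|q_surr| = -11.72 kJ
ΔH = q_rxn / n = -87.27 kJ/mol

ΔH = -87.3 kJ/mol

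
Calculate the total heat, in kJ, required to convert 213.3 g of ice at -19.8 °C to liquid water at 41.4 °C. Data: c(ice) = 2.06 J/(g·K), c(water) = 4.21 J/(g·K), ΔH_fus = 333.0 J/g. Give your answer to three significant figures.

q = 117 kJ

q1 (heat ice -19.8→0.0 °C): 213.3 × 2.06 × 19.8 = 8700 J
q2 (melt at 0 °C): 213.3 × 333.0 = 71029 J
q3 (heat water 0.0→41.4 °C): 213.3 × 4.21 × 41.4 = 37177 J
Total: 8700 + 71029 + 37177 = 116906 J = 117 kJ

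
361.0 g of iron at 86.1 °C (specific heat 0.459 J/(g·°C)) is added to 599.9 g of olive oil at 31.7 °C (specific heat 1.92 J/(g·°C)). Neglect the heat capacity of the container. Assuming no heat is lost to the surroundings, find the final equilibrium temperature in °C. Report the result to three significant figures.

Heat lost by iron = heat gained by olive oil.
(361.0)(0.459)(86.1 − T) = (599.9)(1.92)(T − 31.7)
165.699 (86.1 − T) = 1151.808 (T − 31.7)
14267 − 165.699 T = 1151.808 T − 36512
50779 = 1317.507 T
T = 38.54 °C

T_f = 38.5 °C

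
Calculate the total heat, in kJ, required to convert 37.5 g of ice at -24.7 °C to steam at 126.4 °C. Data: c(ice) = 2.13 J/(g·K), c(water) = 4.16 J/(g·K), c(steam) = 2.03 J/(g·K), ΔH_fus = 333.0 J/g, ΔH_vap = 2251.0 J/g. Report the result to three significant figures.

q1 (heat ice -24.7→0.0 °C): 37.5 × 2.13 × 24.7 = 1973 J
q2 (melt at 0 °C): 37.5 × 333.0 = 12488 J
q3 (heat water 0.0→100.0 °C): 37.5 × 4.16 × 100.0 = 15600 J
q4 (vaporize at 100 °C): 37.5 × 2251.0 = 84413 J
q5 (heat steam 100.0→126.4 °C): 37.5 × 2.03 × 26.4 = 2010 J
Total: 1973 + 12488 + 15600 + 84413 + 2010 = 116484 J = 116 kJ

q = 116 kJ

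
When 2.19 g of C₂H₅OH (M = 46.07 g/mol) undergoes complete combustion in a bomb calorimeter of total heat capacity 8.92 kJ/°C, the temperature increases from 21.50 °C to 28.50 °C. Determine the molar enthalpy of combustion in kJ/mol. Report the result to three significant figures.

ΔT = 28.50 − 21.50 = 7.00 °C
q_cal = C_cal × ΔT = 8.92 × 7.00 = 62.44 kJ
n = 2.19 / 46.07 = 0.04754 mol
q_rxn = −q_cal = -62.44 kJ
ΔH = -62.44 / 0.04754 = -1313 kJ/mol

ΔH = -1310 kJ/mol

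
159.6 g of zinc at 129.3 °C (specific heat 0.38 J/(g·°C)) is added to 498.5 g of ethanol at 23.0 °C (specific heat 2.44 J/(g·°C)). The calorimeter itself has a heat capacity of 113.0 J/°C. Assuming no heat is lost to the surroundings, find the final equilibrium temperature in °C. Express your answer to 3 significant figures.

T_f = 27.6 °C

Heat lost by zinc = heat gained by ethanol + calorimeter.
(159.6)(0.38)(129.3 − T) = [(498.5)(2.44) + 113.0](T − 23.0)
60.648 (129.3 − T) = 1329.34 (T − 23.0)
7841.8 − 60.648 T = 1329.34 T − 30575
38416.8 = 1389.988 T
T = 27.64 °C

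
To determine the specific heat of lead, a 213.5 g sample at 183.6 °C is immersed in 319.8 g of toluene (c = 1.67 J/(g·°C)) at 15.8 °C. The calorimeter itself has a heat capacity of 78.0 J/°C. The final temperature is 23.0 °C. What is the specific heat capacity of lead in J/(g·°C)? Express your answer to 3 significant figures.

q_gained = (319.8 × 1.67 + 78.0) × (23.0 − 15.8) = 4407 J
q_lost = 213.5 × c × (183.6 − 23.0) = 34288.1 c
Set equal: c = 4407 / 34288.1 = 0.129 J/(g·°C)

c = 0.129 J/(g·°C)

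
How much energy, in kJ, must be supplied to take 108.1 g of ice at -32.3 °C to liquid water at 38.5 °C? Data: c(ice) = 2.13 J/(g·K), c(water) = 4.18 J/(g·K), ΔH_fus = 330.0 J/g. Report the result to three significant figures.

q1 (heat ice -32.3→0.0 °C): 108.1 × 2.13 × 32.3 = 7437 J
q2 (melt at 0 °C): 108.1 × 330.0 = 35673 J
q3 (heat water 0.0→38.5 °C): 108.1 × 4.18 × 38.5 = 17397 J
Total: 7437 + 35673 + 17397 = 60507 J = 60.5 kJ

q = 60.5 kJ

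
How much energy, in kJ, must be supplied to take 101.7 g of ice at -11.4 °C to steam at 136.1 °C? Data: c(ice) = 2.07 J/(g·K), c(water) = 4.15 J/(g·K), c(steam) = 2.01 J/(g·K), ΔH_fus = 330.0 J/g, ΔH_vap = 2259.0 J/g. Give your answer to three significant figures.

q1 (heat ice -11.4→0.0 °C): 101.7 × 2.07 × 11.4 = 2400 J
q2 (melt at 0 °C): 101.7 × 330.0 = 33561 J
q3 (heat water 0.0→100.0 °C): 101.7 × 4.15 × 100.0 = 42206 J
q4 (vaporize at 100 °C): 101.7 × 2259.0 = 229740 J
q5 (heat steam 100.0→136.1 °C): 101.7 × 2.01 × 36.1 = 7379 J
Total: 2400 + 33561 + 42206 + 229740 + 7379 = 315286 J = 315 kJ

q = 315 kJ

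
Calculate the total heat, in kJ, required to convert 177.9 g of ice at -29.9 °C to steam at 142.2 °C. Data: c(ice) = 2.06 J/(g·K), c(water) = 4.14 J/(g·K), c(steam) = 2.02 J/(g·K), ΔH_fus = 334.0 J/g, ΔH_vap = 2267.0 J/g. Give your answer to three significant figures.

q = 562 kJ

q1 (heat ice -29.9→0.0 °C): 177.9 × 2.06 × 29.9 = 10958 J
q2 (melt at 0 °C): 177.9 × 334.0 = 59419 J
q3 (heat water 0.0→100.0 °C): 177.9 × 4.14 × 100.0 = 73651 J
q4 (vaporize at 100 °C): 177.9 × 2267.0 = 403299 J
q5 (heat steam 100.0→142.2 °C): 177.9 × 2.02 × 42.2 = 15165 J
Total: 10958 + 59419 + 73651 + 403299 + 15165 = 562492 J = 562 kJ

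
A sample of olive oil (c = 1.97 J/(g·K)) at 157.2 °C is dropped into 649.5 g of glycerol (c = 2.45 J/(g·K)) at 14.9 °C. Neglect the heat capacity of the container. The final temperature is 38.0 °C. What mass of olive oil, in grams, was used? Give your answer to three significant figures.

q_gained = (649.5 × 2.45) × (38.0 − 14.9) = 36760 J
q_lost = m × 1.97 × (157.2 − 38.0) = 234.824 m
m = 36760 / 234.824 = 157 g

m = 157 g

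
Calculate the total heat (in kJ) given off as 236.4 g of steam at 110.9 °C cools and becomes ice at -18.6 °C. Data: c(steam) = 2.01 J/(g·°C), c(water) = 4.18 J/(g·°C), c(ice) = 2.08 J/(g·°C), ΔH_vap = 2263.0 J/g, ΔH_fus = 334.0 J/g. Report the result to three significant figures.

q1 (cool steam 110.9→100 °C): 236.4 × 2.01 × 10.9 = 5179 J
q2 (condense at 100 °C): 236.4 × 2263.0 = 534973 J
q3 (cool water 100→0 °C): 236.4 × 4.18 × 100.0 = 98815 J
q4 (freeze at 0 °C): 236.4 × 334.0 = 78958 J
q5 (cool ice 0→-18.6 °C): 236.4 × 2.08 × 18.6 = 9146 J
Total: 5179 + 534973 + 98815 + 78958 + 9146 = 727071 J = 727 kJ

q = 727 kJ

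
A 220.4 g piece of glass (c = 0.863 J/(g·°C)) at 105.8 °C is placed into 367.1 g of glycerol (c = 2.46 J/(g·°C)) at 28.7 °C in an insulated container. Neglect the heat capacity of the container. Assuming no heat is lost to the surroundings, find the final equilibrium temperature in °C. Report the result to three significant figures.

Heat lost by glass = heat gained by glycerol.
(220.4)(0.863)(105.8 − T) = (367.1)(2.46)(T − 28.7)
190.2052 (105.8 − T) = 903.066 (T − 28.7)
20124 − 190.2052 T = 903.066 T − 25918
46042 = 1093.2712 T
T = 42.11 °C

T_f = 42.1 °C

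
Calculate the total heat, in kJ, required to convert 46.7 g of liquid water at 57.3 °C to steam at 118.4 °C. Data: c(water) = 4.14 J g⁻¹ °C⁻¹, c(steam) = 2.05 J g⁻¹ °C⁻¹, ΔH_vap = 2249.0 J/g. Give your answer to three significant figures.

q1 (heat water 57.3→100.0 °C): 46.7 × 4.14 × 42.7 = 8256 J
q2 (vaporize at 100 °C): 46.7 × 2249.0 = 105028 J
q3 (heat steam 100.0→118.4 °C): 46.7 × 2.05 × 18.4 = 1762 J
Total: 8256 + 105028 + 1762 = 115046 J = 115 kJ

q = 115 kJ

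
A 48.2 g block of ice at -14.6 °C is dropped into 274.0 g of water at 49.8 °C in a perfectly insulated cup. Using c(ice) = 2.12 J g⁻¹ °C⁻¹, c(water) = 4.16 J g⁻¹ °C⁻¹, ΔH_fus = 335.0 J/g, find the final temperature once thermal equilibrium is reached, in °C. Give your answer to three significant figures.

Heat to bring ice to 0 °C and melt it: q₁ = 48.2×2.12×14.6 + 48.2×335.0 = 17639 J
Heat the water can supply cooling to 0 °C: 274.0×4.16×49.8 = 56764.0 J > q₁, so all ice melts.
Energy balance: 274.0×4.16×(49.8 − T) = 17639 + 48.2×4.16×(T − 0)
1139.84(49.8 − T) = 17639 + 200.512 T
56764.0 − 17639 = 1340.352 T
T = 39125.0 / 1340.352 = 29.19 °C

T_f = 29.2 °C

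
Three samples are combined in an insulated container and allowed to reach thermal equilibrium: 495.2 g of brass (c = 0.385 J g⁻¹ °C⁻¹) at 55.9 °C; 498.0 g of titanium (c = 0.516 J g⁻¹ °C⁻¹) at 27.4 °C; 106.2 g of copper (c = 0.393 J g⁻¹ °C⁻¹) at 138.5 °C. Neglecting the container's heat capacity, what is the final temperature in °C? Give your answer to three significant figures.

Σ mᵢcᵢ(T − Tᵢ) = 0  ⇒  T = Σ mᵢcᵢTᵢ / Σ mᵢcᵢ
Σ mᵢcᵢ = 495.2×0.385 + 498.0×0.516 + 106.2×0.393 = 489.3566
Σ mᵢcᵢTᵢ = 190.652×55.9 + 256.968×27.4 + 41.7366×138.5 = 23479
T = 23479 / 489.3566 = 47.98 °C

T_f = 48.0 °C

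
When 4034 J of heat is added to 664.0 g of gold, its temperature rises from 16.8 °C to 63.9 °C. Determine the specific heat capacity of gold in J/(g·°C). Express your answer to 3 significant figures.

c = 0.129 J/(g·°C)

c = q / (m ΔT) = 4034 / (664.0 × 47.1)
c = 4034 / 31274.4 = 0.129 J/(g·°C)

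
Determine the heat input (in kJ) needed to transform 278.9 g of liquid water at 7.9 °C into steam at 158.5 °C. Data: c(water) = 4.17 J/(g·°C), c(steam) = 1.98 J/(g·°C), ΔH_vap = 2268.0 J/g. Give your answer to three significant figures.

q = 772 kJ

q1 (heat water 7.9→100.0 °C): 278.9 × 4.17 × 92.1 = 107113 J
q2 (vaporize at 100 °C): 278.9 × 2268.0 = 632545 J
q3 (heat steam 100.0→158.5 °C): 278.9 × 1.98 × 58.5 = 32305 J
Total: 107113 + 632545 + 32305 = 771963 J = 772 kJ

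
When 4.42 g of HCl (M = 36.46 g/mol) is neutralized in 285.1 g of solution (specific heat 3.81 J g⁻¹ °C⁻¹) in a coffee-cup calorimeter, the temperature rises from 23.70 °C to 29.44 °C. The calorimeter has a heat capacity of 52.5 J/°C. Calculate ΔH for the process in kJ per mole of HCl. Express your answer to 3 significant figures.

|ΔT| = |29.44 − 23.70| = 5.74 °C
|q_surr| = (285.1 × 3.81 + 52.5) × 5.74 = 1138.731 × 5.74 = 6536 J
n(HCl) = 4.42 / 36.46 = 0.1212 mol
Temperature rose, so q_rxn = −|q_surr| = -6.536 kJ
ΔH = q_rxn / n = -53.93 kJ/mol

ΔH = -53.9 kJ/mol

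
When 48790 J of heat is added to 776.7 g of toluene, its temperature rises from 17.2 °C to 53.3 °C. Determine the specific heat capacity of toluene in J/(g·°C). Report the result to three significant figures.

c = 1.74 J/(g·°C)

c = q / (m ΔT) = 48790 / (776.7 × 36.1)
c = 48790 / 28038.87 = 1.74 J/(g·°C)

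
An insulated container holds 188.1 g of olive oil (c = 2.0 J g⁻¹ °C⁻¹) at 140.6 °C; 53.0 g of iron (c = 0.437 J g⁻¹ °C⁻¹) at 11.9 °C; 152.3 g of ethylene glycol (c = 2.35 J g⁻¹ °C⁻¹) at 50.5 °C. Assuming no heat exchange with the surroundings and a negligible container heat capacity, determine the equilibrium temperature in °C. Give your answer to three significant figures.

T_f = 94.1 °C

Σ mᵢcᵢ(T − Tᵢ) = 0  ⇒  T = Σ mᵢcᵢTᵢ / Σ mᵢcᵢ
Σ mᵢcᵢ = 188.1×2.0 + 53.0×0.437 + 152.3×2.35 = 757.266
Σ mᵢcᵢTᵢ = 376.2×140.6 + 23.161×11.9 + 357.905×50.5 = 71244
T = 71244 / 757.266 = 94.08 °C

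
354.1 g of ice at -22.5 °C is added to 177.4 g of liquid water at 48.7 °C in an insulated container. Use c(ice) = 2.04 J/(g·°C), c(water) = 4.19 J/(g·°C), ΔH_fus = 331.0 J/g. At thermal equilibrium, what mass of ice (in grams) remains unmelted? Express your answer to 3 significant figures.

m_ice remaining = 294 g

Heat to warm all ice to 0 °C: 354.1×2.04×22.5 = 16253 J
Heat released by water cooling to 0 °C: 177.4×4.19×48.7 = 36199 J
36199 J < 16253 + 354.1×331.0 = 133460.1 J, so not all ice melts; final T = 0 °C.
Heat left for melting: 36199 − 16253 = 19946 J
Mass melted = 19946 / 331.0 = 60.26 g
Ice remaining = 354.1 − 60.26 = 293.84 g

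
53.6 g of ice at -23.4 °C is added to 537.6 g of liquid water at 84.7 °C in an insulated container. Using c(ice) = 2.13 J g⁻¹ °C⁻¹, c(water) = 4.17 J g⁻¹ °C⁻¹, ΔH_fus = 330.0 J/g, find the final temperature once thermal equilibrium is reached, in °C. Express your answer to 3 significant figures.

T_f = 68.8 °C

Heat to bring ice to 0 °C and melt it: q₁ = 53.6×2.13×23.4 + 53.6×330.0 = 20360 J
Heat the water can supply cooling to 0 °C: 537.6×4.17×84.7 = 189880 J > q₁, so all ice melts.
Energy balance: 537.6×4.17×(84.7 − T) = 20360 + 53.6×4.17×(T − 0)
2241.792(84.7 − T) = 20360 + 223.512 T
189880 − 20360 = 2465.304 T
T = 169520 / 2465.304 = 68.76 °C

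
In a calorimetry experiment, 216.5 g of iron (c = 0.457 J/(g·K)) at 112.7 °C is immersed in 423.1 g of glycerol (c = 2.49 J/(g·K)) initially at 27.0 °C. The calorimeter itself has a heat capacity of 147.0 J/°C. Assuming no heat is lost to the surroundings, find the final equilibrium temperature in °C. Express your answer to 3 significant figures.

T_f = 33.5 °C

Heat lost by iron = heat gained by glycerol + calorimeter.
(216.5)(0.457)(112.7 − T) = [(423.1)(2.49) + 147.0](T − 27.0)
98.9405 (112.7 − T) = 1200.519 (T − 27.0)
11151 − 98.9405 T = 1200.519 T − 32414
43565 = 1299.4595 T
T = 33.53 °C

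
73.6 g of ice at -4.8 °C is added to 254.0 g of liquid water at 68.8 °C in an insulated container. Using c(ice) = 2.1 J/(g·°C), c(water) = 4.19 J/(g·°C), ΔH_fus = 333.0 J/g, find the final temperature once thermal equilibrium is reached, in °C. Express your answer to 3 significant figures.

Heat to bring ice to 0 °C and melt it: q₁ = 73.6×2.1×4.8 + 73.6×333.0 = 25251 J
Heat the water can supply cooling to 0 °C: 254.0×4.19×68.8 = 73221.1 J > q₁, so all ice melts.
Energy balance: 254.0×4.19×(68.8 − T) = 25251 + 73.6×4.19×(T − 0)
1064.26(68.8 − T) = 25251 + 308.384 T
73221.1 − 25251 = 1372.644 T
T = 47970.1 / 1372.644 = 34.947 °C

T_f = 34.9 °C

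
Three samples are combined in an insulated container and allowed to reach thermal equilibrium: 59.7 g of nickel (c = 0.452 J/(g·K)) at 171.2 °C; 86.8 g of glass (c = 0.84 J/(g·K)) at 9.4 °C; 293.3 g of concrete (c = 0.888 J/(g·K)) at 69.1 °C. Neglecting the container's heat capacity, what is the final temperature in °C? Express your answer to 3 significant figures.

Σ mᵢcᵢ(T − Tᵢ) = 0  ⇒  T = Σ mᵢcᵢTᵢ / Σ mᵢcᵢ
Σ mᵢcᵢ = 59.7×0.452 + 86.8×0.84 + 293.3×0.888 = 360.3468
Σ mᵢcᵢTᵢ = 26.9844×171.2 + 72.912×9.4 + 260.4504×69.1 = 23302
T = 23302 / 360.3468 = 64.67 °C

T_f = 64.7 °C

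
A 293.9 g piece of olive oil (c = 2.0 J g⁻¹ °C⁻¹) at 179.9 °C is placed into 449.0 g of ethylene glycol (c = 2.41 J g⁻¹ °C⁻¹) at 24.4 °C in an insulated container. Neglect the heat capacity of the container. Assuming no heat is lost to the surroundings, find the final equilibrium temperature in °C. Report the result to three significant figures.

T_f = 79.1 °C

Heat lost by olive oil = heat gained by ethylene glycol.
(293.9)(2.0)(179.9 − T) = (449.0)(2.41)(T − 24.4)
587.8 (179.9 − T) = 1082.09 (T − 24.4)
105750 − 587.8 T = 1082.09 T − 26403
132153 = 1669.89 T
T = 79.14 °C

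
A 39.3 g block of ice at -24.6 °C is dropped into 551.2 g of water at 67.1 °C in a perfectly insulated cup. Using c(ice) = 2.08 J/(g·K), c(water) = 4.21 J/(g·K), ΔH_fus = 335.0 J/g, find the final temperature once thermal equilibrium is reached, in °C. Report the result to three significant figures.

Heat to bring ice to 0 °C and melt it: q₁ = 39.3×2.08×24.6 + 39.3×335.0 = 15176 J
Heat the water can supply cooling to 0 °C: 551.2×4.21×67.1 = 155709 J > q₁, so all ice melts.
Energy balance: 551.2×4.21×(67.1 − T) = 15176 + 39.3×4.21×(T − 0)
2320.552(67.1 − T) = 15176 + 165.453 T
155709 − 15176 = 2486.005 T
T = 140533 / 2486.005 = 56.53 °C

T_f = 56.5 °C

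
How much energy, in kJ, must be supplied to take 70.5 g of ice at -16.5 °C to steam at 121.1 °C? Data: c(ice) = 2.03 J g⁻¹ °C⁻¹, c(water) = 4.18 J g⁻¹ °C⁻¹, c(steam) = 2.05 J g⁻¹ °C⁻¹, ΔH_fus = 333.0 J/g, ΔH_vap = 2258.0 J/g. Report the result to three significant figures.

q = 218 kJ

q1 (heat ice -16.5→0.0 °C): 70.5 × 2.03 × 16.5 = 2361 J
q2 (melt at 0 °C): 70.5 × 333.0 = 23477 J
q3 (heat water 0.0→100.0 °C): 70.5 × 4.18 × 100.0 = 29469 J
q4 (vaporize at 100 °C): 70.5 × 2258.0 = 159189 J
q5 (heat steam 100.0→121.1 °C): 70.5 × 2.05 × 21.1 = 3049 J
Total: 2361 + 23477 + 29469 + 159189 + 3049 = 217545 J = 218 kJ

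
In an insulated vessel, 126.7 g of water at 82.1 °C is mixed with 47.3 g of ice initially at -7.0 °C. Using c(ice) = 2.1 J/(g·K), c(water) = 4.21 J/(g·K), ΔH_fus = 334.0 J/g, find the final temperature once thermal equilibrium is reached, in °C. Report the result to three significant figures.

Heat to bring ice to 0 °C and melt it: q₁ = 47.3×2.1×7.0 + 47.3×334.0 = 16494 J
Heat the water can supply cooling to 0 °C: 126.7×4.21×82.1 = 43792.7 J > q₁, so all ice melts.
Energy balance: 126.7×4.21×(82.1 − T) = 16494 + 47.3×4.21×(T − 0)
533.407(82.1 − T) = 16494 + 199.133 T
43792.7 − 16494 = 732.540 T
T = 27298.7 / 732.540 = 37.27 °C

T_f = 37.3 °C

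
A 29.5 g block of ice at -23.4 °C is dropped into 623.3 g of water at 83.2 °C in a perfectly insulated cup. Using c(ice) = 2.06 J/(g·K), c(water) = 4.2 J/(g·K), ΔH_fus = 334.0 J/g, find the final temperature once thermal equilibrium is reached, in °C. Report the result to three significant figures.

Heat to bring ice to 0 °C and melt it: q₁ = 29.5×2.06×23.4 + 29.5×334.0 = 11275 J
Heat the water can supply cooling to 0 °C: 623.3×4.2×83.2 = 217806 J > q₁, so all ice melts.
Energy balance: 623.3×4.2×(83.2 − T) = 11275 + 29.5×4.2×(T − 0)
2617.86(83.2 − T) = 11275 + 123.9 T
217806 − 11275 = 2741.76 T
T = 206531 / 2741.76 = 75.33 °C

T_f = 75.3 °C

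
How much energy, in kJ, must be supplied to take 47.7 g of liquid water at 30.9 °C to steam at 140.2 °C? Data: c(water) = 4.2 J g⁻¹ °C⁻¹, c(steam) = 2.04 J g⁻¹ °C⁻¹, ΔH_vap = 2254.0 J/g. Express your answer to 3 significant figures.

q = 125 kJ

q1 (heat water 30.9→100.0 °C): 47.7 × 4.2 × 69.1 = 13843 J
q2 (vaporize at 100 °C): 47.7 × 2254.0 = 107516 J
q3 (heat steam 100.0→140.2 °C): 47.7 × 2.04 × 40.2 = 3912 J
Total: 13843 + 107516 + 3912 = 125271 J = 125 kJ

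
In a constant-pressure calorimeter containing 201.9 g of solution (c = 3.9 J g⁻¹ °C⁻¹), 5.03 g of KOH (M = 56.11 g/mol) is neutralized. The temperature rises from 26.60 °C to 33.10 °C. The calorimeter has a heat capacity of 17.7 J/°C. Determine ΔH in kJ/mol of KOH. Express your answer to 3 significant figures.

|ΔT| = |33.10 − 26.60| = 6.50 °C
|q_surr| = (201.9 × 3.9 + 17.7) × 6.50 = 805.11 × 6.50 = 5233 J
n(KOH) = 5.03 / 56.11 = 0.08965 mol
Temperature rose, so q_rxn = −|q_surr| = -5.233 kJ
ΔH = q_rxn / n = -58.37 kJ/mol

ΔH = -58.4 kJ/mol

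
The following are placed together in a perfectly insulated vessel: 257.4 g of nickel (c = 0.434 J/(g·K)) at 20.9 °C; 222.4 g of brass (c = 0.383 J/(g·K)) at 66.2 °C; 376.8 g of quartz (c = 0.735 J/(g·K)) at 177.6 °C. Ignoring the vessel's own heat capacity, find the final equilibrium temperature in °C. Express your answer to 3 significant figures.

Σ mᵢcᵢ(T − Tᵢ) = 0  ⇒  T = Σ mᵢcᵢTᵢ / Σ mᵢcᵢ
Σ mᵢcᵢ = 257.4×0.434 + 222.4×0.383 + 376.8×0.735 = 473.8388
Σ mᵢcᵢTᵢ = 111.7116×20.9 + 85.1792×66.2 + 276.948×177.6 = 57160
T = 57160 / 473.8388 = 120.6 °C

T_f = 121 °C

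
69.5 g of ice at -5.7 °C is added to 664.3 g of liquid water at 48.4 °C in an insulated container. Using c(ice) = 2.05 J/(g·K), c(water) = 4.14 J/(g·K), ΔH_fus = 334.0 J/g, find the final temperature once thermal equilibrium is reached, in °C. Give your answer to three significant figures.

Heat to bring ice to 0 °C and melt it: q₁ = 69.5×2.05×5.7 + 69.5×334.0 = 24025 J
Heat the water can supply cooling to 0 °C: 664.3×4.14×48.4 = 133110 J > q₁, so all ice melts.
Energy balance: 664.3×4.14×(48.4 − T) = 24025 + 69.5×4.14×(T − 0)
2750.202(48.4 − T) = 24025 + 287.73 T
133110 − 24025 = 3037.932 T
T = 109085 / 3037.932 = 35.91 °C

T_f = 35.9 °C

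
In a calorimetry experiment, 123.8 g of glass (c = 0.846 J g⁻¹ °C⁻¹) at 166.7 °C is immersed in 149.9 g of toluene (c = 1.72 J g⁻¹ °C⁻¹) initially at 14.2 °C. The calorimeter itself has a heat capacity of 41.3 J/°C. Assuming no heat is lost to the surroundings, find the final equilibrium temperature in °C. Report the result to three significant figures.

Heat lost by glass = heat gained by toluene + calorimeter.
(123.8)(0.846)(166.7 − T) = [(149.9)(1.72) + 41.3](T − 14.2)
104.7348 (166.7 − T) = 299.128 (T − 14.2)
17459 − 104.7348 T = 299.128 T − 4247.6
21706.6 = 403.8628 T
T = 53.747 °C

T_f = 53.7 °C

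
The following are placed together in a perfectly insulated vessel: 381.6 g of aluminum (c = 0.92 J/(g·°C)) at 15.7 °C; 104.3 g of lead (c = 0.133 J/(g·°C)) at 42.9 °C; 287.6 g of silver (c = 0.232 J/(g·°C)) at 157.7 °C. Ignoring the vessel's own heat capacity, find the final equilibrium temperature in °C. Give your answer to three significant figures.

Σ mᵢcᵢ(T − Tᵢ) = 0  ⇒  T = Σ mᵢcᵢTᵢ / Σ mᵢcᵢ
Σ mᵢcᵢ = 381.6×0.92 + 104.3×0.133 + 287.6×0.232 = 431.6671
Σ mᵢcᵢTᵢ = 351.072×15.7 + 13.8719×42.9 + 66.7232×157.7 = 16629
T = 16629 / 431.6671 = 38.52 °C

T_f = 38.5 °C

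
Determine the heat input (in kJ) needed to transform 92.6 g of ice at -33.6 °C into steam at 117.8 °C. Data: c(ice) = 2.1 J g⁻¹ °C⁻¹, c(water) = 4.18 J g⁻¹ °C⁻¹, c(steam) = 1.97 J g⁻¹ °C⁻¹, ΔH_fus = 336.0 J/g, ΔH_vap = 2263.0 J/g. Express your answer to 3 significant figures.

q = 289 kJ

q1 (heat ice -33.6→0.0 °C): 92.6 × 2.1 × 33.6 = 6534 J
q2 (melt at 0 °C): 92.6 × 336.0 = 31114 J
q3 (heat water 0.0→100.0 °C): 92.6 × 4.18 × 100.0 = 38707 J
q4 (vaporize at 100 °C): 92.6 × 2263.0 = 209554 J
q5 (heat steam 100.0→117.8 °C): 92.6 × 1.97 × 17.8 = 3247 J
Total: 6534 + 31114 + 38707 + 209554 + 3247 = 289156 J = 289 kJ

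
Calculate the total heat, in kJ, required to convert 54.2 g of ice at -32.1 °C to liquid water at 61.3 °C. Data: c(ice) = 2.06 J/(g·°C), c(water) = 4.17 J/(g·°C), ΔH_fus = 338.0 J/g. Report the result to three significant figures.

q = 35.8 kJ

q1 (heat ice -32.1→0.0 °C): 54.2 × 2.06 × 32.1 = 3584 J
q2 (melt at 0 °C): 54.2 × 338.0 = 18320 J
q3 (heat water 0.0→61.3 °C): 54.2 × 4.17 × 61.3 = 13855 J
Total: 3584 + 18320 + 13855 = 35759 J = 35.8 kJ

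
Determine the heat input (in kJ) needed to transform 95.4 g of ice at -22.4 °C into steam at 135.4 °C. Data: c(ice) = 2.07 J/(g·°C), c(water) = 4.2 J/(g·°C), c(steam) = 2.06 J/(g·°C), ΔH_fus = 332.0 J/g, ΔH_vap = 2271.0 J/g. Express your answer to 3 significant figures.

q1 (heat ice -22.4→0.0 °C): 95.4 × 2.07 × 22.4 = 4424 J
q2 (melt at 0 °C): 95.4 × 332.0 = 31673 J
q3 (heat water 0.0→100.0 °C): 95.4 × 4.2 × 100.0 = 40068 J
q4 (vaporize at 100 °C): 95.4 × 2271.0 = 216653 J
q5 (heat steam 100.0→135.4 °C): 95.4 × 2.06 × 35.4 = 6957 J
Total: 4424 + 31673 + 40068 + 216653 + 6957 = 299775 J = 300 kJ

q = 300 kJ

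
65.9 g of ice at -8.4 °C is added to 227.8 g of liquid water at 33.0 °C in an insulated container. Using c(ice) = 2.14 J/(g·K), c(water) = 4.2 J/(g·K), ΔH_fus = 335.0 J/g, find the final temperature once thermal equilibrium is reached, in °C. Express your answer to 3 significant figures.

Heat to bring ice to 0 °C and melt it: q₁ = 65.9×2.14×8.4 + 65.9×335.0 = 23261 J
Heat the water can supply cooling to 0 °C: 227.8×4.2×33.0 = 31573.1 J > q₁, so all ice melts.
Energy balance: 227.8×4.2×(33.0 − T) = 23261 + 65.9×4.2×(T − 0)
956.76(33.0 − T) = 23261 + 276.78 T
31573.1 − 23261 = 1233.54 T
T = 8312.1 / 1233.54 = 6.738 °C

T_f = 6.74 °C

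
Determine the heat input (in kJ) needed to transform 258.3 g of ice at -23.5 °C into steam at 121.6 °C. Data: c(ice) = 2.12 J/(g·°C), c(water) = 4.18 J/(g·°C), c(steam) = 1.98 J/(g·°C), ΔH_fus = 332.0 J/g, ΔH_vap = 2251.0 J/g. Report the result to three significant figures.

q1 (heat ice -23.5→0.0 °C): 258.3 × 2.12 × 23.5 = 12869 J
q2 (melt at 0 °C): 258.3 × 332.0 = 85756 J
q3 (heat water 0.0→100.0 °C): 258.3 × 4.18 × 100.0 = 107969 J
q4 (vaporize at 100 °C): 258.3 × 2251.0 = 581433 J
q5 (heat steam 100.0→121.6 °C): 258.3 × 1.98 × 21.6 = 11047 J
Total: 12869 + 85756 + 107969 + 581433 + 11047 = 799074 J = 799 kJ

q = 799 kJ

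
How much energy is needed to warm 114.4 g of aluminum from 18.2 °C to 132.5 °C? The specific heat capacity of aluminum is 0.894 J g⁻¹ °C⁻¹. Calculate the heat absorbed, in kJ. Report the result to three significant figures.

q = m c ΔT = 114.4 × 0.894 × (132.5 − 18.2)
q = 114.4 × 0.894 × 114.3 = 11690 J = 11.7 kJ

q = 11.7 kJ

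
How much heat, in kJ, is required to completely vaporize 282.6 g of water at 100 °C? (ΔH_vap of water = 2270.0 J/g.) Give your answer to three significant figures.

q = m × ΔH_vap = 282.6 × 2270.0 = 641500 J = 642 kJ

q = 642 kJ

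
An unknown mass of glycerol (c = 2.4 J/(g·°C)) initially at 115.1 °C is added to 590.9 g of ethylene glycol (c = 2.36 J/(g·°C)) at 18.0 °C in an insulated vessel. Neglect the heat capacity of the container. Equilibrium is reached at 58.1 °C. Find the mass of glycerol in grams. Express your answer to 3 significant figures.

q_gained = (590.9 × 2.36) × (58.1 − 18.0) = 55920 J
q_lost = m × 2.4 × (115.1 − 58.1) = 136.8 m
m = 55920 / 136.8 = 409 g

m = 409 g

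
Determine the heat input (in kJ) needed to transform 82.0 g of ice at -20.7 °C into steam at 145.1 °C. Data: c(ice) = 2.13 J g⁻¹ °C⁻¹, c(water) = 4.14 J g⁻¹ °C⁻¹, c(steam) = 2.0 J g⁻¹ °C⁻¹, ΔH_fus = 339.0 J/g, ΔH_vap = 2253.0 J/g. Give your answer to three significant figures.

q1 (heat ice -20.7→0.0 °C): 82.0 × 2.13 × 20.7 = 3615 J
q2 (melt at 0 °C): 82.0 × 339.0 = 27798 J
q3 (heat water 0.0→100.0 °C): 82.0 × 4.14 × 100.0 = 33948 J
q4 (vaporize at 100 °C): 82.0 × 2253.0 = 184746 J
q5 (heat steam 100.0→145.1 °C): 82.0 × 2.0 × 45.1 = 7396 J
Total: 3615 + 27798 + 33948 + 184746 + 7396 = 257503 J = 258 kJ

q = 258 kJ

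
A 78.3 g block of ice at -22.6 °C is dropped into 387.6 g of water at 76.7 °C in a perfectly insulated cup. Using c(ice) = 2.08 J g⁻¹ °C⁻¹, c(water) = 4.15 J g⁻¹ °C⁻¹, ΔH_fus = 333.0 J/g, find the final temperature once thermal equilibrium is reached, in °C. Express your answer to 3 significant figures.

Heat to bring ice to 0 °C and melt it: q₁ = 78.3×2.08×22.6 + 78.3×333.0 = 29755 J
Heat the water can supply cooling to 0 °C: 387.6×4.15×76.7 = 123375 J > q₁, so all ice melts.
Energy balance: 387.6×4.15×(76.7 − T) = 29755 + 78.3×4.15×(T − 0)
1608.54(76.7 − T) = 29755 + 324.945 T
123375 − 29755 = 1933.485 T
T = 93620 / 1933.485 = 48.42 °C

T_f = 48.4 °C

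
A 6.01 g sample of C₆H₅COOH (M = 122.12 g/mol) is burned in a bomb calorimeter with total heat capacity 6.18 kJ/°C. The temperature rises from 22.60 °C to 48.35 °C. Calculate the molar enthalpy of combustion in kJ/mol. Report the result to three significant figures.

ΔH = -3230 kJ/mol

ΔT = 48.35 − 22.60 = 25.75 °C
q_cal = C_cal × ΔT = 6.18 × 25.75 = 159.135 kJ
n = 6.01 / 122.12 = 0.04921 mol
q_rxn = −q_cal = -159.135 kJ
ΔH = -159.135 / 0.04921 = -3234 kJ/mol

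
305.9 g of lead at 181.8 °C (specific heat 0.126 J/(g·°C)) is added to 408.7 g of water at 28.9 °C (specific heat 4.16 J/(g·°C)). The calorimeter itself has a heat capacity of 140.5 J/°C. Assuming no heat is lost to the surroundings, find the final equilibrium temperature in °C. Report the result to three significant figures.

Heat lost by lead = heat gained by water + calorimeter.
(305.9)(0.126)(181.8 − T) = [(408.7)(4.16) + 140.5](T − 28.9)
38.5434 (181.8 − T) = 1840.692 (T − 28.9)
7007.2 − 38.5434 T = 1840.692 T − 53196
60203.2 = 1879.2354 T
T = 32.04 °C

T_f = 32.0 °C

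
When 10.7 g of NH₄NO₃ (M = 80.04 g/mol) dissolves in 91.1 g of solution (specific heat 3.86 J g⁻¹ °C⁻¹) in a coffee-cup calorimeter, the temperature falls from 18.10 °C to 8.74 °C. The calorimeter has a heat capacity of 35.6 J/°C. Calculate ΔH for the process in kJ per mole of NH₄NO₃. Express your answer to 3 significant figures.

|ΔT| = |8.74 − 18.10| = 9.36 °C
|q_surr| = (91.1 × 3.86 + 35.6) × 9.36 = 387.246 × 9.36 = 3625 J
n(NH₄NO₃) = 10.7 / 80.04 = 0.1337 mol
Temperature fell, so q_rxn = +|q_surr| = 3.625 kJ
ΔH = q_rxn / n = 27.11 kJ/mol

ΔH = 27.1 kJ/mol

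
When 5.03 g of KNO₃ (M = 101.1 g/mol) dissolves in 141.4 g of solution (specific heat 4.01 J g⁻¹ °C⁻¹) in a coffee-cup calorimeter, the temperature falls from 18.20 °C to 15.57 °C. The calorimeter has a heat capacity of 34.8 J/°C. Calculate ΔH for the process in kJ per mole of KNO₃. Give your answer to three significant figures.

ΔH = 31.8 kJ/mol

|ΔT| = |15.57 − 18.20| = 2.63 °C
|q_surr| = (141.4 × 4.01 + 34.8) × 2.63 = 601.814 × 2.63 = 1583 J
n(KNO₃) = 5.03 / 101.1 = 0.04975 mol
Temperature fell, so q_rxn = +|q_surr| = 1.583 kJ
ΔH = q_rxn / n = 31.82 kJ/mol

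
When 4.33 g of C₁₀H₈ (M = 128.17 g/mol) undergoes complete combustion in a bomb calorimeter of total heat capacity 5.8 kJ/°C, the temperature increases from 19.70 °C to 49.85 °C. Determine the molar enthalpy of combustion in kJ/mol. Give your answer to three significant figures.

ΔH = -5180 kJ/mol

ΔT = 49.85 − 19.70 = 30.15 °C
q_cal = C_cal × ΔT = 5.8 × 30.15 = 174.87 kJ
n = 4.33 / 128.17 = 0.03378 mol
q_rxn = −q_cal = -174.87 kJ
ΔH = -174.87 / 0.03378 = -5177 kJ/mol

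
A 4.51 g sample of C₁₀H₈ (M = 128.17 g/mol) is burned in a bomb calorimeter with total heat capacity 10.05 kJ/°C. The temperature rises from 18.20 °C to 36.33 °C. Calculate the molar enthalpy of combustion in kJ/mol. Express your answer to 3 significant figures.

ΔT = 36.33 − 18.20 = 18.13 °C
q_cal = C_cal × ΔT = 10.05 × 18.13 = 182.2065 kJ
n = 4.51 / 128.17 = 0.03519 mol
q_rxn = −q_cal = -182.2065 kJ
ΔH = -182.2065 / 0.03519 = -5178 kJ/mol

ΔH = -5180 kJ/mol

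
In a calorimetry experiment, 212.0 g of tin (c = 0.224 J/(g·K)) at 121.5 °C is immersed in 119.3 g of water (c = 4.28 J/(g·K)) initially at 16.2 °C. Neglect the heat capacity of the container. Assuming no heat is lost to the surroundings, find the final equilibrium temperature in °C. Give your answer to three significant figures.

Heat lost by tin = heat gained by water.
(212.0)(0.224)(121.5 − T) = (119.3)(4.28)(T − 16.2)
47.488 (121.5 − T) = 510.604 (T − 16.2)
5769.8 − 47.488 T = 510.604 T − 8271.8
14041.6 = 558.092 T
T = 25.16 °C

T_f = 25.2 °C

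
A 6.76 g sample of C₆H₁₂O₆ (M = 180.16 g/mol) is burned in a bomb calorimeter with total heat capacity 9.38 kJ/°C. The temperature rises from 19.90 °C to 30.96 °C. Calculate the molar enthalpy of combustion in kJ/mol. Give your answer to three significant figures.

ΔH = -2760 kJ/mol

ΔT = 30.96 − 19.90 = 11.06 °C
q_cal = C_cal × ΔT = 9.38 × 11.06 = 103.7428 kJ
n = 6.76 / 180.16 = 0.037522 mol
q_rxn = −q_cal = -103.7428 kJ
ΔH = -103.7428 / 0.037522 = -2764.9 kJ/mol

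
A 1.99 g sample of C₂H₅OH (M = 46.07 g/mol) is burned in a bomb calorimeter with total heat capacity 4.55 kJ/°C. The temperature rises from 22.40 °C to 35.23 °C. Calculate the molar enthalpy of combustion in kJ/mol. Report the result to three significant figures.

ΔH = -1350 kJ/mol

ΔT = 35.23 − 22.40 = 12.83 °C
q_cal = C_cal × ΔT = 4.55 × 12.83 = 58.3765 kJ
n = 1.99 / 46.07 = 0.04320 mol
q_rxn = −q_cal = -58.3765 kJ
ΔH = -58.3765 / 0.04320 = -1351 kJ/mol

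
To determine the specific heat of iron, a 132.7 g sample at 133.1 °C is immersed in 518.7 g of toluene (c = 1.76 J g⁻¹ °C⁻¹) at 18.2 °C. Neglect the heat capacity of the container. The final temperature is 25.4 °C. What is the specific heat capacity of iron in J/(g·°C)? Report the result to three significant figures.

c = 0.460 J/(g·°C)

q_gained = (518.7 × 1.76) × (25.4 − 18.2) = 6573 J
q_lost = 132.7 × c × (133.1 − 25.4) = 14291.79 c
Set equal: c = 6573 / 14291.79 = 0.460 J/(g·°C)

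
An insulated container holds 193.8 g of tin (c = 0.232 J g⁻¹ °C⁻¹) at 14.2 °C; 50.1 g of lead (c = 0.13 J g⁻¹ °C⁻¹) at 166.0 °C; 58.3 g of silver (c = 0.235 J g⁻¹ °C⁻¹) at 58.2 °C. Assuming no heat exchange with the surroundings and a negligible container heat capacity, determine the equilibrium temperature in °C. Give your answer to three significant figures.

T_f = 38.6 °C

Σ mᵢcᵢ(T − Tᵢ) = 0  ⇒  T = Σ mᵢcᵢTᵢ / Σ mᵢcᵢ
Σ mᵢcᵢ = 193.8×0.232 + 50.1×0.13 + 58.3×0.235 = 65.1751
Σ mᵢcᵢTᵢ = 44.9616×14.2 + 6.513×166.0 + 13.7005×58.2 = 2517.0
T = 2517.0 / 65.1751 = 38.62 °C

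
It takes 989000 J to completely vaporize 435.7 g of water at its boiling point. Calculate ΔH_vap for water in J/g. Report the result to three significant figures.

ΔH_vap = 2270 J/g

ΔH_vap = q / m = 989000 / 435.7 = 2270 J/g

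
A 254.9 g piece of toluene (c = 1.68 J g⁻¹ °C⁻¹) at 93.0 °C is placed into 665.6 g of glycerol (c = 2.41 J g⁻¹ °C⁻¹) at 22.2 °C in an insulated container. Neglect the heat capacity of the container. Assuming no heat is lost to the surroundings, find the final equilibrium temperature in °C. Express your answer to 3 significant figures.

Heat lost by toluene = heat gained by glycerol.
(254.9)(1.68)(93.0 − T) = (665.6)(2.41)(T − 22.2)
428.232 (93.0 − T) = 1604.096 (T − 22.2)
39826 − 428.232 T = 1604.096 T − 35611
75437 = 2032.328 T
T = 37.12 °C

T_f = 37.1 °C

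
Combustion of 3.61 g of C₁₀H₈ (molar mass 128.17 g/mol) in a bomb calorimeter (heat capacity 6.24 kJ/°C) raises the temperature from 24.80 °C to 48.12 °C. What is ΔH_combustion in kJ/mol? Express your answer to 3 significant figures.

ΔT = 48.12 − 24.80 = 23.32 °C
q_cal = C_cal × ΔT = 6.24 × 23.32 = 145.5168 kJ
n = 3.61 / 128.17 = 0.02817 mol
q_rxn = −q_cal = -145.5168 kJ
ΔH = -145.5168 / 0.02817 = -5166 kJ/mol

ΔH = -5170 kJ/mol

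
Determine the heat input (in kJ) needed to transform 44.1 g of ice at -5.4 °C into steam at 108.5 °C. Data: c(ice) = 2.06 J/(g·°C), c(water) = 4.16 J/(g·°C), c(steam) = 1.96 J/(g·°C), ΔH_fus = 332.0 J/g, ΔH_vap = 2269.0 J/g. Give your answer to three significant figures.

q1 (heat ice -5.4→0.0 °C): 44.1 × 2.06 × 5.4 = 491 J
q2 (melt at 0 °C): 44.1 × 332.0 = 14641 J
q3 (heat water 0.0→100.0 °C): 44.1 × 4.16 × 100.0 = 18346 J
q4 (vaporize at 100 °C): 44.1 × 2269.0 = 100063 J
q5 (heat steam 100.0→108.5 °C): 44.1 × 1.96 × 8.5 = 735 J
Total: 491 + 14641 + 18346 + 100063 + 735 = 134276 J = 134 kJ

q = 134 kJ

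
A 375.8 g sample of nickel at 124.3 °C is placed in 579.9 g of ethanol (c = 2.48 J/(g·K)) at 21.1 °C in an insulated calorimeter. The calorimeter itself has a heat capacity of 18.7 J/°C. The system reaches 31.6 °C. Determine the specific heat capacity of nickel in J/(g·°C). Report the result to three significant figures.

c = 0.439 J/(g·°C)

q_gained = (579.9 × 2.48 + 18.7) × (31.6 − 21.1) = 15300 J
q_lost = 375.8 × c × (124.3 − 31.6) = 34836.66 c
Set equal: c = 15300 / 34836.66 = 0.439 J/(g·°C)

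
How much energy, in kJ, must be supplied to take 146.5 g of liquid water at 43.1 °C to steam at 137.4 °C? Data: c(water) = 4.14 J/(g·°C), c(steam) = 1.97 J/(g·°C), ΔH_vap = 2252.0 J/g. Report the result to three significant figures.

q1 (heat water 43.1→100.0 °C): 146.5 × 4.14 × 56.9 = 34510 J
q2 (vaporize at 100 °C): 146.5 × 2252.0 = 329918 J
q3 (heat steam 100.0→137.4 °C): 146.5 × 1.97 × 37.4 = 10794 J
Total: 34510 + 329918 + 10794 = 375222 J = 375 kJ

q = 375 kJ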